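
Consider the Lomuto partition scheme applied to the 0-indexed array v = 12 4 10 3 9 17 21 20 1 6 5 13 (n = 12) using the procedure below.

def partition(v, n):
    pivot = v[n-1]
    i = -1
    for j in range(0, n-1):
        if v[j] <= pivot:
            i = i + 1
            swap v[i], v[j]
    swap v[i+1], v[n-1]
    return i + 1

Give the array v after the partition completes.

12 4 10 3 9 1 6 5 13 21 20 17

pivot = v[11] = 13; i = -1
j=0: v[0]=12 ≤ 13 → i=0, swap v[0],v[0] (no change) → 12 4 10 3 9 17 21 20 1 6 5 13
j=1: v[1]=4 ≤ 13 → i=1, swap v[1],v[1] (no change) → 12 4 10 3 9 17 21 20 1 6 5 13
j=2: v[2]=10 ≤ 13 → i=2, swap v[2],v[2] (no change) → 12 4 10 3 9 17 21 20 1 6 5 13
j=3: v[3]=3 ≤ 13 → i=3, swap v[3],v[3] (no change) → 12 4 10 3 9 17 21 20 1 6 5 13
j=4: v[4]=9 ≤ 13 → i=4, swap v[4],v[4] (no change) → 12 4 10 3 9 17 21 20 1 6 5 13
j=5: v[5]=17 > 13 → no swap
j=6: v[6]=21 > 13 → no swap
j=7: v[7]=20 > 13 → no swap
j=8: v[8]=1 ≤ 13 → i=5, swap v[5],v[8] → 12 4 10 3 9 1 21 20 17 6 5 13
j=9: v[9]=6 ≤ 13 → i=6, swap v[6],v[9] → 12 4 10 3 9 1 6 20 17 21 5 13
j=10: v[10]=5 ≤ 13 → i=7, swap v[7],v[10] → 12 4 10 3 9 1 6 5 17 21 20 13
final swap v[8],v[11] → 12 4 10 3 9 1 6 5 13 21 20 17; return 8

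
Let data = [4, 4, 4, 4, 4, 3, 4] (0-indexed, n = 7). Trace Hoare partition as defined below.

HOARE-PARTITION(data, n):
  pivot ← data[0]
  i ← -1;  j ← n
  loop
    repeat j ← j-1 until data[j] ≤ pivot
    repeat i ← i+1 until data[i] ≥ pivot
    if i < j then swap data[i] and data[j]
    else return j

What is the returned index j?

3

pivot=4
j stops at 6 (4), i stops at 0 (4); swap ⇒ [4, 4, 4, 4, 4, 3, 4]
j stops at 5 (3), i stops at 1 (4); swap ⇒ [4, 3, 4, 4, 4, 4, 4]
j stops at 4 (4), i stops at 2 (4); swap ⇒ [4, 3, 4, 4, 4, 4, 4]
j stops at 3, i stops at 3; i≥j ⇒ return 3. data=[4, 3, 4, 4, 4, 4, 4]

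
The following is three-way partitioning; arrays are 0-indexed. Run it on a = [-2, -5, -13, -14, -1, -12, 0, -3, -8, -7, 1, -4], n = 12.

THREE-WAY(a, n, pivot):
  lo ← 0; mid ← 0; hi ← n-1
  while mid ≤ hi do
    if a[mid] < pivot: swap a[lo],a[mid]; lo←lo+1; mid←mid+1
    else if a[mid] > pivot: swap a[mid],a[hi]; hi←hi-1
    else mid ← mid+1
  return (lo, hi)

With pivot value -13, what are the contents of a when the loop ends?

pivot = -13; lo=0, mid=0, hi=11
a[mid]=-2>-13: swap a[0],a[11]; hi=10 → [-4, -5, -13, -14, -1, -12, 0, -3, -8, -7, 1, -2]
a[mid]=-4>-13: swap a[0],a[10]; hi=9 → [1, -5, -13, -14, -1, -12, 0, -3, -8, -7, -4, -2]
a[mid]=1>-13: swap a[0],a[9]; hi=8 → [-7, -5, -13, -14, -1, -12, 0, -3, -8, 1, -4, -2]
a[mid]=-7>-13: swap a[0],a[8]; hi=7 → [-8, -5, -13, -14, -1, -12, 0, -3, -7, 1, -4, -2]
a[mid]=-8>-13: swap a[0],a[7]; hi=6 → [-3, -5, -13, -14, -1, -12, 0, -8, -7, 1, -4, -2]
a[mid]=-3>-13: swap a[0],a[6]; hi=5 → [0, -5, -13, -14, -1, -12, -3, -8, -7, 1, -4, -2]
a[mid]=0>-13: swap a[0],a[5]; hi=4 → [-12, -5, -13, -14, -1, 0, -3, -8, -7, 1, -4, -2]
a[mid]=-12>-13: swap a[0],a[4]; hi=3 → [-1, -5, -13, -14, -12, 0, -3, -8, -7, 1, -4, -2]
a[mid]=-1>-13: swap a[0],a[3]; hi=2 → [-14, -5, -13, -1, -12, 0, -3, -8, -7, 1, -4, -2]
a[mid]=-14<-13: swap a[0],a[0]; lo=1,mid=1 → [-14, -5, -13, -1, -12, 0, -3, -8, -7, 1, -4, -2]
a[mid]=-5>-13: swap a[1],a[2]; hi=1 → [-14, -13, -5, -1, -12, 0, -3, -8, -7, 1, -4, -2]
a[mid]=-13=-13: mid=2
end: lo=1, hi=1; a = [-14, -13, -5, -1, -12, 0, -3, -8, -7, 1, -4, -2]

[-14, -13, -5, -1, -12, 0, -3, -8, -7, 1, -4, -2]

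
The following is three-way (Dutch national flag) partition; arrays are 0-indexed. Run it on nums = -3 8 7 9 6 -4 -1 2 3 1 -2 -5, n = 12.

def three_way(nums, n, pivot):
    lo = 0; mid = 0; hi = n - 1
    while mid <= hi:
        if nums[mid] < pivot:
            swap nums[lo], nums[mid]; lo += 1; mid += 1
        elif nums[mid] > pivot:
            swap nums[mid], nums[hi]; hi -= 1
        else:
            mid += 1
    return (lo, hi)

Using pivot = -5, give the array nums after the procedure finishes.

-5 7 9 6 -4 -1 2 3 1 -2 8 -3

lo=0 mid=0 hi=11
-3>-5: swap(0,11), hi=10 ⇒ -5 8 7 9 6 -4 -1 2 3 1 -2 -3
-5=-5: mid=1
8>-5: swap(1,10), hi=9 ⇒ -5 -2 7 9 6 -4 -1 2 3 1 8 -3
-2>-5: swap(1,9), hi=8 ⇒ -5 1 7 9 6 -4 -1 2 3 -2 8 -3
1>-5: swap(1,8), hi=7 ⇒ -5 3 7 9 6 -4 -1 2 1 -2 8 -3
3>-5: swap(1,7), hi=6 ⇒ -5 2 7 9 6 -4 -1 3 1 -2 8 -3
2>-5: swap(1,6), hi=5 ⇒ -5 -1 7 9 6 -4 2 3 1 -2 8 -3
-1>-5: swap(1,5), hi=4 ⇒ -5 -4 7 9 6 -1 2 3 1 -2 8 -3
-4>-5: swap(1,4), hi=3 ⇒ -5 6 7 9 -4 -1 2 3 1 -2 8 -3
6>-5: swap(1,3), hi=2 ⇒ -5 9 7 6 -4 -1 2 3 1 -2 8 -3
9>-5: swap(1,2), hi=1 ⇒ -5 7 9 6 -4 -1 2 3 1 -2 8 -3
7>-5: swap(1,1), hi=0 ⇒ -5 7 9 6 -4 -1 2 3 1 -2 8 -3
done. lo=0 hi=0; nums=-5 7 9 6 -4 -1 2 3 1 -2 8 -3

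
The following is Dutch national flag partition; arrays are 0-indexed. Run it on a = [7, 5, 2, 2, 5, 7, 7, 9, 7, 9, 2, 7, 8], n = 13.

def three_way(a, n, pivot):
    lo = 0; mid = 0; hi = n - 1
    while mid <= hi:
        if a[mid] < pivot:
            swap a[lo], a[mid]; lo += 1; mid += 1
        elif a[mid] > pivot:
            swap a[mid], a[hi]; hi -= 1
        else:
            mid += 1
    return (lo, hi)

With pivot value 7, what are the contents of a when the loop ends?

[5, 2, 2, 5, 2, 7, 7, 7, 7, 7, 9, 8, 9]

pivot = 7; lo=0, mid=0, hi=12
a[mid]=7=7: mid=1
a[mid]=5<7: swap a[0],a[1]; lo=1,mid=2 → [5, 7, 2, 2, 5, 7, 7, 9, 7, 9, 2, 7, 8]
a[mid]=2<7: swap a[1],a[2]; lo=2,mid=3 → [5, 2, 7, 2, 5, 7, 7, 9, 7, 9, 2, 7, 8]
a[mid]=2<7: swap a[2],a[3]; lo=3,mid=4 → [5, 2, 2, 7, 5, 7, 7, 9, 7, 9, 2, 7, 8]
a[mid]=5<7: swap a[3],a[4]; lo=4,mid=5 → [5, 2, 2, 5, 7, 7, 7, 9, 7, 9, 2, 7, 8]
a[mid]=7=7: mid=6
a[mid]=7=7: mid=7
a[mid]=9>7: swap a[7],a[12]; hi=11 → [5, 2, 2, 5, 7, 7, 7, 8, 7, 9, 2, 7, 9]
a[mid]=8>7: swap a[7],a[11]; hi=10 → [5, 2, 2, 5, 7, 7, 7, 7, 7, 9, 2, 8, 9]
a[mid]=7=7: mid=8
a[mid]=7=7: mid=9
a[mid]=9>7: swap a[9],a[10]; hi=9 → [5, 2, 2, 5, 7, 7, 7, 7, 7, 2, 9, 8, 9]
a[mid]=2<7: swap a[4],a[9]; lo=5,mid=10 → [5, 2, 2, 5, 2, 7, 7, 7, 7, 7, 9, 8, 9]
end: lo=5, hi=9; a = [5, 2, 2, 5, 2, 7, 7, 7, 7, 7, 9, 8, 9]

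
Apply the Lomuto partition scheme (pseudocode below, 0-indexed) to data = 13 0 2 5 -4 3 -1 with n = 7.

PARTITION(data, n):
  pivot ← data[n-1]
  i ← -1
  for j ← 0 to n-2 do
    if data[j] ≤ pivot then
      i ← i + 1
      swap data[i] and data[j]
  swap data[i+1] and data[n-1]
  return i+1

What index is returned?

pivot = data[6] = -1; i = -1
j=0: data[0]=13 > -1 → no swap
j=1: data[1]=0 > -1 → no swap
j=2: data[2]=2 > -1 → no swap
j=3: data[3]=5 > -1 → no swap
j=4: data[4]=-4 ≤ -1 → i=0, swap data[0],data[4] → -4 0 2 5 13 3 -1
j=5: data[5]=3 > -1 → no swap
final swap data[1],data[6] → -4 -1 2 5 13 3 0; return 1

1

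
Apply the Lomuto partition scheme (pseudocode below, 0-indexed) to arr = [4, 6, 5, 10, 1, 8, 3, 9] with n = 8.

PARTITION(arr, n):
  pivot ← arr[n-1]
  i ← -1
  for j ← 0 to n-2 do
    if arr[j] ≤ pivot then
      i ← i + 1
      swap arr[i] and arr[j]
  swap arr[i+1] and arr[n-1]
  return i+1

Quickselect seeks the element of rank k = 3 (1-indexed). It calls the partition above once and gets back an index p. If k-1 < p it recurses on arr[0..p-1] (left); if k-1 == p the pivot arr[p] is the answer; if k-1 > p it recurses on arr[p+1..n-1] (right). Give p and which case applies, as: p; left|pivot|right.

6; left

pivot = arr[7] = 9; i = -1
j=0: arr[0]=4 ≤ 9 → i=0, swap arr[0],arr[0] (no change) → [4, 6, 5, 10, 1, 8, 3, 9]
j=1: arr[1]=6 ≤ 9 → i=1, swap arr[1],arr[1] (no change) → [4, 6, 5, 10, 1, 8, 3, 9]
j=2: arr[2]=5 ≤ 9 → i=2, swap arr[2],arr[2] (no change) → [4, 6, 5, 10, 1, 8, 3, 9]
j=3: arr[3]=10 > 9 → no swap
j=4: arr[4]=1 ≤ 9 → i=3, swap arr[3],arr[4] → [4, 6, 5, 1, 10, 8, 3, 9]
j=5: arr[5]=8 ≤ 9 → i=4, swap arr[4],arr[5] → [4, 6, 5, 1, 8, 10, 3, 9]
j=6: arr[6]=3 ≤ 9 → i=5, swap arr[5],arr[6] → [4, 6, 5, 1, 8, 3, 10, 9]
final swap arr[6],arr[7] → [4, 6, 5, 1, 8, 3, 9, 10]; return 6
p = 6; k-1 = 2 < 6 ⇒ left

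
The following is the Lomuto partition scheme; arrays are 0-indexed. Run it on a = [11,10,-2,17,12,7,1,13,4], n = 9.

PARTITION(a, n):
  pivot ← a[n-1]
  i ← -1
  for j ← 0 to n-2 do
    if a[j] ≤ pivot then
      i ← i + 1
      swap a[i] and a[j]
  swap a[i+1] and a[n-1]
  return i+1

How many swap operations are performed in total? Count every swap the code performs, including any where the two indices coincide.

3

pivot = a[8] = 4; i = -1
j=0: a[0]=11 > 4 → no swap
j=1: a[1]=10 > 4 → no swap
j=2: a[2]=-2 ≤ 4 → i=0, swap a[0],a[2] → [-2,10,11,17,12,7,1,13,4]
j=3: a[3]=17 > 4 → no swap
j=4: a[4]=12 > 4 → no swap
j=5: a[5]=7 > 4 → no swap
j=6: a[6]=1 ≤ 4 → i=1, swap a[1],a[6] → [-2,1,11,17,12,7,10,13,4]
j=7: a[7]=13 > 4 → no swap
final swap a[2],a[8] → [-2,1,4,17,12,7,10,13,11]; return 2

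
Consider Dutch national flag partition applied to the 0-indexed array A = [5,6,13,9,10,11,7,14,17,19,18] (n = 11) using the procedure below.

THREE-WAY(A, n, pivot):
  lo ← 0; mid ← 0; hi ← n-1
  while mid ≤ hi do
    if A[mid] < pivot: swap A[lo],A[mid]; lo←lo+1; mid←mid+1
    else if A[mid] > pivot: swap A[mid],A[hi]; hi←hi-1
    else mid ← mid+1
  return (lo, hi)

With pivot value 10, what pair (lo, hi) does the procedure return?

(4, 4)

pivot = 10; lo=0, mid=0, hi=10
A[mid]=5<10: swap A[0],A[0]; lo=1,mid=1 → [5,6,13,9,10,11,7,14,17,19,18]
A[mid]=6<10: swap A[1],A[1]; lo=2,mid=2 → [5,6,13,9,10,11,7,14,17,19,18]
A[mid]=13>10: swap A[2],A[10]; hi=9 → [5,6,18,9,10,11,7,14,17,19,13]
A[mid]=18>10: swap A[2],A[9]; hi=8 → [5,6,19,9,10,11,7,14,17,18,13]
A[mid]=19>10: swap A[2],A[8]; hi=7 → [5,6,17,9,10,11,7,14,19,18,13]
A[mid]=17>10: swap A[2],A[7]; hi=6 → [5,6,14,9,10,11,7,17,19,18,13]
A[mid]=14>10: swap A[2],A[6]; hi=5 → [5,6,7,9,10,11,14,17,19,18,13]
A[mid]=7<10: swap A[2],A[2]; lo=3,mid=3 → [5,6,7,9,10,11,14,17,19,18,13]
A[mid]=9<10: swap A[3],A[3]; lo=4,mid=4 → [5,6,7,9,10,11,14,17,19,18,13]
A[mid]=10=10: mid=5
A[mid]=11>10: swap A[5],A[5]; hi=4 → [5,6,7,9,10,11,14,17,19,18,13]
end: lo=4, hi=4; A = [5,6,7,9,10,11,14,17,19,18,13]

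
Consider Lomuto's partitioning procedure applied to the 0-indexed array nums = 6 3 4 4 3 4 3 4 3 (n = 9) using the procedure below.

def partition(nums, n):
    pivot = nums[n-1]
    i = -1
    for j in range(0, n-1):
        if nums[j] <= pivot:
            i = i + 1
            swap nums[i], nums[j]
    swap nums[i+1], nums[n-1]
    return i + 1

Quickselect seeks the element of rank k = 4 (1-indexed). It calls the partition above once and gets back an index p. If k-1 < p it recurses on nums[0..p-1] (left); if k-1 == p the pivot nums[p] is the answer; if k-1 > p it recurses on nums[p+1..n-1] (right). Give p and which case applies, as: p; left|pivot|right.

3; pivot

pivot = nums[8] = 3; i = -1
j=0: nums[0]=6 > 3 → no swap
j=1: nums[1]=3 ≤ 3 → i=0, swap nums[0],nums[1] → 3 6 4 4 3 4 3 4 3
j=2: nums[2]=4 > 3 → no swap
j=3: nums[3]=4 > 3 → no swap
j=4: nums[4]=3 ≤ 3 → i=1, swap nums[1],nums[4] → 3 3 4 4 6 4 3 4 3
j=5: nums[5]=4 > 3 → no swap
j=6: nums[6]=3 ≤ 3 → i=2, swap nums[2],nums[6] → 3 3 3 4 6 4 4 4 3
j=7: nums[7]=4 > 3 → no swap
final swap nums[3],nums[8] → 3 3 3 3 6 4 4 4 4; return 3
p = 3; k-1 = 3 == 3 ⇒ pivot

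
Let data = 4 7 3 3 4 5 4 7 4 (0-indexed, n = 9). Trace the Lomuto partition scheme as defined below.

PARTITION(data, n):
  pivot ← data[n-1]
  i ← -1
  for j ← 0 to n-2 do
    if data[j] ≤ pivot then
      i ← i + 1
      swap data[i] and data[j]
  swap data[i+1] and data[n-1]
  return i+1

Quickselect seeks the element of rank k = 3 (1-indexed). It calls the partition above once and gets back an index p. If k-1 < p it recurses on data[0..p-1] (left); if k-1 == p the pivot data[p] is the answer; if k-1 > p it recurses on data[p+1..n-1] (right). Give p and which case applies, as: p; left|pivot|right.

5; left

pivot=4, i=-1
j=0: 4≤4, i=0, swap(0,0) ⇒ 4 7 3 3 4 5 4 7 4
j=1: 7>4, skip
j=2: 3≤4, i=1, swap(1,2) ⇒ 4 3 7 3 4 5 4 7 4
j=3: 3≤4, i=2, swap(2,3) ⇒ 4 3 3 7 4 5 4 7 4
j=4: 4≤4, i=3, swap(3,4) ⇒ 4 3 3 4 7 5 4 7 4
j=5: 5>4, skip
j=6: 4≤4, i=4, swap(4,6) ⇒ 4 3 3 4 4 5 7 7 4
j=7: 7>4, skip
swap(5,8) ⇒ 4 3 3 4 4 4 7 7 5; return 5
p = 5; k-1 = 2 < 5 ⇒ left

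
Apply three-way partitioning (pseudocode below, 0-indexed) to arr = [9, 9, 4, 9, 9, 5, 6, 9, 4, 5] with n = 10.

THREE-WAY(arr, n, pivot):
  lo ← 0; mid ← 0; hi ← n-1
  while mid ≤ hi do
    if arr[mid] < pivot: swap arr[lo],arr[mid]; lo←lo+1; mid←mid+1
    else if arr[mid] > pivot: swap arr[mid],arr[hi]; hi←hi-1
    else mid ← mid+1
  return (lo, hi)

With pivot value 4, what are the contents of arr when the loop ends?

[4, 4, 9, 9, 5, 6, 9, 9, 5, 9]

lo=0 mid=0 hi=9
9>4: swap(0,9), hi=8 ⇒ [5, 9, 4, 9, 9, 5, 6, 9, 4, 9]
5>4: swap(0,8), hi=7 ⇒ [4, 9, 4, 9, 9, 5, 6, 9, 5, 9]
4=4: mid=1
9>4: swap(1,7), hi=6 ⇒ [4, 9, 4, 9, 9, 5, 6, 9, 5, 9]
9>4: swap(1,6), hi=5 ⇒ [4, 6, 4, 9, 9, 5, 9, 9, 5, 9]
6>4: swap(1,5), hi=4 ⇒ [4, 5, 4, 9, 9, 6, 9, 9, 5, 9]
5>4: swap(1,4), hi=3 ⇒ [4, 9, 4, 9, 5, 6, 9, 9, 5, 9]
9>4: swap(1,3), hi=2 ⇒ [4, 9, 4, 9, 5, 6, 9, 9, 5, 9]
9>4: swap(1,2), hi=1 ⇒ [4, 4, 9, 9, 5, 6, 9, 9, 5, 9]
4=4: mid=2
done. lo=0 hi=1; arr=[4, 4, 9, 9, 5, 6, 9, 9, 5, 9]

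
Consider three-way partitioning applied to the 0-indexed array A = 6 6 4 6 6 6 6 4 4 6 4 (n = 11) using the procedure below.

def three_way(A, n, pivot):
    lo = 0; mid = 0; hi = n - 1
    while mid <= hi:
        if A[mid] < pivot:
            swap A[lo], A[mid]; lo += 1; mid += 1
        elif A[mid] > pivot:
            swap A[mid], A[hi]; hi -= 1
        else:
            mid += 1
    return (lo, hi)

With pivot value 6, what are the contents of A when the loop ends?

4 4 4 4 6 6 6 6 6 6 6

pivot = 6; lo=0, mid=0, hi=10
A[mid]=6=6: mid=1
A[mid]=6=6: mid=2
A[mid]=4<6: swap A[0],A[2]; lo=1,mid=3 → 4 6 6 6 6 6 6 4 4 6 4
A[mid]=6=6: mid=4
A[mid]=6=6: mid=5
A[mid]=6=6: mid=6
A[mid]=6=6: mid=7
A[mid]=4<6: swap A[1],A[7]; lo=2,mid=8 → 4 4 6 6 6 6 6 6 4 6 4
A[mid]=4<6: swap A[2],A[8]; lo=3,mid=9 → 4 4 4 6 6 6 6 6 6 6 4
A[mid]=6=6: mid=10
A[mid]=4<6: swap A[3],A[10]; lo=4,mid=11 → 4 4 4 4 6 6 6 6 6 6 6
end: lo=4, hi=10; A = 4 4 4 4 6 6 6 6 6 6 6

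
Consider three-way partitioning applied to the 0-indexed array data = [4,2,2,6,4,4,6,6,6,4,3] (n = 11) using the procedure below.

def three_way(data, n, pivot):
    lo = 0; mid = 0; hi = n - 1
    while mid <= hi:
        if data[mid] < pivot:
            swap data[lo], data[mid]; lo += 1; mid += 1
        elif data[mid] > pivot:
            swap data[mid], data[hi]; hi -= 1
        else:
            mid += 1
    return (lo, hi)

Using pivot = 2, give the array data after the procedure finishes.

lo=0 mid=0 hi=10
4>2: swap(0,10), hi=9 ⇒ [3,2,2,6,4,4,6,6,6,4,4]
3>2: swap(0,9), hi=8 ⇒ [4,2,2,6,4,4,6,6,6,3,4]
4>2: swap(0,8), hi=7 ⇒ [6,2,2,6,4,4,6,6,4,3,4]
6>2: swap(0,7), hi=6 ⇒ [6,2,2,6,4,4,6,6,4,3,4]
6>2: swap(0,6), hi=5 ⇒ [6,2,2,6,4,4,6,6,4,3,4]
6>2: swap(0,5), hi=4 ⇒ [4,2,2,6,4,6,6,6,4,3,4]
4>2: swap(0,4), hi=3 ⇒ [4,2,2,6,4,6,6,6,4,3,4]
4>2: swap(0,3), hi=2 ⇒ [6,2,2,4,4,6,6,6,4,3,4]
6>2: swap(0,2), hi=1 ⇒ [2,2,6,4,4,6,6,6,4,3,4]
2=2: mid=1
2=2: mid=2
done. lo=0 hi=1; data=[2,2,6,4,4,6,6,6,4,3,4]

[2,2,6,4,4,6,6,6,4,3,4]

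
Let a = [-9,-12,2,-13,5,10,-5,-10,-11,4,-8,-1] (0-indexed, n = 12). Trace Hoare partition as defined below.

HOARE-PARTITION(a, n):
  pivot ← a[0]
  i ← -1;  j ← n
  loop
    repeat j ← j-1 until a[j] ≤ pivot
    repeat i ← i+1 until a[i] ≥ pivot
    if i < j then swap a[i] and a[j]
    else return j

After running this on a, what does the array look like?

[-11,-12,-10,-13,5,10,-5,2,-9,4,-8,-1]

pivot = a[0] = -9; i = -1, j = 12
j→8 (a[8]=-11≤-9), i→0 (a[0]=-9≥-9); i<j, swap → [-11,-12,2,-13,5,10,-5,-10,-9,4,-8,-1]
j→7 (a[7]=-10≤-9), i→2 (a[2]=2≥-9); i<j, swap → [-11,-12,-10,-13,5,10,-5,2,-9,4,-8,-1]
j→3, i→4; i≥j, return j=3. a = [-11,-12,-10,-13,5,10,-5,2,-9,4,-8,-1]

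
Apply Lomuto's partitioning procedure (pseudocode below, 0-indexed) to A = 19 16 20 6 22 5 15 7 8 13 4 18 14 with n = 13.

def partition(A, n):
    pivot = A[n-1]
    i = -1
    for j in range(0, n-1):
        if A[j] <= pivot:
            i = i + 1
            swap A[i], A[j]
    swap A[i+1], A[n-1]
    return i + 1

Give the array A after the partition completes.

pivot=14, i=-1
j=0: 19>14, skip
j=1: 16>14, skip
j=2: 20>14, skip
j=3: 6≤14, i=0, swap(0,3) ⇒ 6 16 20 19 22 5 15 7 8 13 4 18 14
j=4: 22>14, skip
j=5: 5≤14, i=1, swap(1,5) ⇒ 6 5 20 19 22 16 15 7 8 13 4 18 14
j=6: 15>14, skip
j=7: 7≤14, i=2, swap(2,7) ⇒ 6 5 7 19 22 16 15 20 8 13 4 18 14
j=8: 8≤14, i=3, swap(3,8) ⇒ 6 5 7 8 22 16 15 20 19 13 4 18 14
j=9: 13≤14, i=4, swap(4,9) ⇒ 6 5 7 8 13 16 15 20 19 22 4 18 14
j=10: 4≤14, i=5, swap(5,10) ⇒ 6 5 7 8 13 4 15 20 19 22 16 18 14
j=11: 18>14, skip
swap(6,12) ⇒ 6 5 7 8 13 4 14 20 19 22 16 18 15; return 6

6 5 7 8 13 4 14 20 19 22 16 18 15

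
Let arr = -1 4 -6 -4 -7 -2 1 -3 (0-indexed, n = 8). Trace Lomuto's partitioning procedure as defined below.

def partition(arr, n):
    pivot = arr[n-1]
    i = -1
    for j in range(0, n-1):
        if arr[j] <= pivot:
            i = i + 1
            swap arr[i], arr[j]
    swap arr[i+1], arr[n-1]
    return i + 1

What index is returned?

3

pivot=-3, i=-1
j=0: -1>-3, skip
j=1: 4>-3, skip
j=2: -6≤-3, i=0, swap(0,2) ⇒ -6 4 -1 -4 -7 -2 1 -3
j=3: -4≤-3, i=1, swap(1,3) ⇒ -6 -4 -1 4 -7 -2 1 -3
j=4: -7≤-3, i=2, swap(2,4) ⇒ -6 -4 -7 4 -1 -2 1 -3
j=5: -2>-3, skip
j=6: 1>-3, skip
swap(3,7) ⇒ -6 -4 -7 -3 -1 -2 1 4; return 3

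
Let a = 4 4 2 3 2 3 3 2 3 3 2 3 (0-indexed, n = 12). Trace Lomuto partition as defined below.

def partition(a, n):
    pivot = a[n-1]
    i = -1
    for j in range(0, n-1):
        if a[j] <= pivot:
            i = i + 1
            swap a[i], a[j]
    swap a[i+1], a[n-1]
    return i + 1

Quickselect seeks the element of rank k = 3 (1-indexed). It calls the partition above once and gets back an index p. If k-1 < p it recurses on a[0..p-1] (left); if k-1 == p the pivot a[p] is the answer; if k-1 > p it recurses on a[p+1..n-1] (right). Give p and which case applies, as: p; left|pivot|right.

9; left

pivot = a[11] = 3; i = -1
j=0: a[0]=4 > 3 → no swap
j=1: a[1]=4 > 3 → no swap
j=2: a[2]=2 ≤ 3 → i=0, swap a[0],a[2] → 2 4 4 3 2 3 3 2 3 3 2 3
j=3: a[3]=3 ≤ 3 → i=1, swap a[1],a[3] → 2 3 4 4 2 3 3 2 3 3 2 3
j=4: a[4]=2 ≤ 3 → i=2, swap a[2],a[4] → 2 3 2 4 4 3 3 2 3 3 2 3
j=5: a[5]=3 ≤ 3 → i=3, swap a[3],a[5] → 2 3 2 3 4 4 3 2 3 3 2 3
j=6: a[6]=3 ≤ 3 → i=4, swap a[4],a[6] → 2 3 2 3 3 4 4 2 3 3 2 3
j=7: a[7]=2 ≤ 3 → i=5, swap a[5],a[7] → 2 3 2 3 3 2 4 4 3 3 2 3
j=8: a[8]=3 ≤ 3 → i=6, swap a[6],a[8] → 2 3 2 3 3 2 3 4 4 3 2 3
j=9: a[9]=3 ≤ 3 → i=7, swap a[7],a[9] → 2 3 2 3 3 2 3 3 4 4 2 3
j=10: a[10]=2 ≤ 3 → i=8, swap a[8],a[10] → 2 3 2 3 3 2 3 3 2 4 4 3
final swap a[9],a[11] → 2 3 2 3 3 2 3 3 2 3 4 4; return 9
p = 9; k-1 = 2 < 9 ⇒ left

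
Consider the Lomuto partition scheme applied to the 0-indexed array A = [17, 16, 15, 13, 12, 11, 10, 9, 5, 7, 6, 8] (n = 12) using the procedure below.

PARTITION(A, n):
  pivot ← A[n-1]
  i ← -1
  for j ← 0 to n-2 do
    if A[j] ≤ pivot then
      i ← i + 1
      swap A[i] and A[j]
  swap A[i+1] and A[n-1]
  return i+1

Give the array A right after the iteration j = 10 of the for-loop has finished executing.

pivot = A[11] = 8; i = -1
j=0: A[0]=17 > 8 → no swap
j=1: A[1]=16 > 8 → no swap
j=2: A[2]=15 > 8 → no swap
j=3: A[3]=13 > 8 → no swap
j=4: A[4]=12 > 8 → no swap
j=5: A[5]=11 > 8 → no swap
j=6: A[6]=10 > 8 → no swap
j=7: A[7]=9 > 8 → no swap
j=8: A[8]=5 ≤ 8 → i=0, swap A[0],A[8] → [5, 16, 15, 13, 12, 11, 10, 9, 17, 7, 6, 8]
j=9: A[9]=7 ≤ 8 → i=1, swap A[1],A[9] → [5, 7, 15, 13, 12, 11, 10, 9, 17, 16, 6, 8]
j=10: A[10]=6 ≤ 8 → i=2, swap A[2],A[10] → [5, 7, 6, 13, 12, 11, 10, 9, 17, 16, 15, 8]
(after j=10) A = [5, 7, 6, 13, 12, 11, 10, 9, 17, 16, 15, 8]

[5, 7, 6, 13, 12, 11, 10, 9, 17, 16, 15, 8]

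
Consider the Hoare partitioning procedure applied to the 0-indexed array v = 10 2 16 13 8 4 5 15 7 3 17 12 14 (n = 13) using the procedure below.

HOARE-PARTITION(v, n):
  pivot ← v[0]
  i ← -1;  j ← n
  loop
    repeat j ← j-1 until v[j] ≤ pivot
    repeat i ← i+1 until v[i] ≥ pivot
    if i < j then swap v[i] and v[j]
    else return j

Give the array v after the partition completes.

3 2 7 5 8 4 13 15 16 10 17 12 14

pivot=10
j stops at 9 (3), i stops at 0 (10); swap ⇒ 3 2 16 13 8 4 5 15 7 10 17 12 14
j stops at 8 (7), i stops at 2 (16); swap ⇒ 3 2 7 13 8 4 5 15 16 10 17 12 14
j stops at 6 (5), i stops at 3 (13); swap ⇒ 3 2 7 5 8 4 13 15 16 10 17 12 14
j stops at 5, i stops at 6; i≥j ⇒ return 5. v=3 2 7 5 8 4 13 15 16 10 17 12 14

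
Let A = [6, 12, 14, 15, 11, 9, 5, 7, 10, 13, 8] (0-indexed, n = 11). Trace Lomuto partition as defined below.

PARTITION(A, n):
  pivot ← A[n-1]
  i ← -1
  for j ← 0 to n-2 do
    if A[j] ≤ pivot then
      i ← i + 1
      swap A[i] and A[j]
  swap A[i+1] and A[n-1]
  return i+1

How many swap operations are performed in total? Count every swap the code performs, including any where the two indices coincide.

pivot=8, i=-1
j=0: 6≤8, i=0, swap(0,0) ⇒ [6, 12, 14, 15, 11, 9, 5, 7, 10, 13, 8]
j=1: 12>8, skip
j=2: 14>8, skip
j=3: 15>8, skip
j=4: 11>8, skip
j=5: 9>8, skip
j=6: 5≤8, i=1, swap(1,6) ⇒ [6, 5, 14, 15, 11, 9, 12, 7, 10, 13, 8]
j=7: 7≤8, i=2, swap(2,7) ⇒ [6, 5, 7, 15, 11, 9, 12, 14, 10, 13, 8]
j=8: 10>8, skip
j=9: 13>8, skip
swap(3,10) ⇒ [6, 5, 7, 8, 11, 9, 12, 14, 10, 13, 15]; return 3

4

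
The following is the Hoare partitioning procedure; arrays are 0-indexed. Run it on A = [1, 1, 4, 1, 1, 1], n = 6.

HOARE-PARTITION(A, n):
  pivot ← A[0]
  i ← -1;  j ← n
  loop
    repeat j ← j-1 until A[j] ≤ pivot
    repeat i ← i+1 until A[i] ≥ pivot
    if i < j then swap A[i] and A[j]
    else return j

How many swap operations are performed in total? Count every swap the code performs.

pivot=1
j stops at 5 (1), i stops at 0 (1); swap ⇒ [1, 1, 4, 1, 1, 1]
j stops at 4 (1), i stops at 1 (1); swap ⇒ [1, 1, 4, 1, 1, 1]
j stops at 3 (1), i stops at 2 (4); swap ⇒ [1, 1, 1, 4, 1, 1]
j stops at 2, i stops at 3; i≥j ⇒ return 2. A=[1, 1, 1, 4, 1, 1]

3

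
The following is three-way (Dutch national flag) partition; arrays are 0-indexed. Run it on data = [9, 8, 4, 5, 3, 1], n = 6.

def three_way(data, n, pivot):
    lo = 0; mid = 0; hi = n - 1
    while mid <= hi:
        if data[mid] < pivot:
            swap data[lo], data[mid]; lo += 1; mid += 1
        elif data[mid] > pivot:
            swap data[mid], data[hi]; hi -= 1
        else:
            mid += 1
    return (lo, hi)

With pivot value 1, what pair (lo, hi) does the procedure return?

lo=0 mid=0 hi=5
9>1: swap(0,5), hi=4 ⇒ [1, 8, 4, 5, 3, 9]
1=1: mid=1
8>1: swap(1,4), hi=3 ⇒ [1, 3, 4, 5, 8, 9]
3>1: swap(1,3), hi=2 ⇒ [1, 5, 4, 3, 8, 9]
5>1: swap(1,2), hi=1 ⇒ [1, 4, 5, 3, 8, 9]
4>1: swap(1,1), hi=0 ⇒ [1, 4, 5, 3, 8, 9]
done. lo=0 hi=0; data=[1, 4, 5, 3, 8, 9]

(0, 0)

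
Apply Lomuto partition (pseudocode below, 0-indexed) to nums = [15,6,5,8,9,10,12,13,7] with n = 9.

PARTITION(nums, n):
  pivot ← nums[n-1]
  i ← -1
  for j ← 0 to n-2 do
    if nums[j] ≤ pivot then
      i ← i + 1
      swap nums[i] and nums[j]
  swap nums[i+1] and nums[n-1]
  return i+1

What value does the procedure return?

2

pivot=7, i=-1
j=0: 15>7, skip
j=1: 6≤7, i=0, swap(0,1) ⇒ [6,15,5,8,9,10,12,13,7]
j=2: 5≤7, i=1, swap(1,2) ⇒ [6,5,15,8,9,10,12,13,7]
j=3: 8>7, skip
j=4: 9>7, skip
j=5: 10>7, skip
j=6: 12>7, skip
j=7: 13>7, skip
swap(2,8) ⇒ [6,5,7,8,9,10,12,13,15]; return 2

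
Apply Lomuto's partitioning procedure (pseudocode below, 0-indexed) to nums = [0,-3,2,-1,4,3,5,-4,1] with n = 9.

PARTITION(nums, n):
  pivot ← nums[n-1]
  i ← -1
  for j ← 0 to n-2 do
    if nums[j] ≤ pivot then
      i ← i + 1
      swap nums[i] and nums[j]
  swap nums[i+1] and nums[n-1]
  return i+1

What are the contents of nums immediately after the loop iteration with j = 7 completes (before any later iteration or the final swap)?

pivot=1, i=-1
j=0: 0≤1, i=0, swap(0,0) ⇒ [0,-3,2,-1,4,3,5,-4,1]
j=1: -3≤1, i=1, swap(1,1) ⇒ [0,-3,2,-1,4,3,5,-4,1]
j=2: 2>1, skip
j=3: -1≤1, i=2, swap(2,3) ⇒ [0,-3,-1,2,4,3,5,-4,1]
j=4: 4>1, skip
j=5: 3>1, skip
j=6: 5>1, skip
j=7: -4≤1, i=3, swap(3,7) ⇒ [0,-3,-1,-4,4,3,5,2,1]
(after j=7) nums = [0,-3,-1,-4,4,3,5,2,1]

[0,-3,-1,-4,4,3,5,2,1]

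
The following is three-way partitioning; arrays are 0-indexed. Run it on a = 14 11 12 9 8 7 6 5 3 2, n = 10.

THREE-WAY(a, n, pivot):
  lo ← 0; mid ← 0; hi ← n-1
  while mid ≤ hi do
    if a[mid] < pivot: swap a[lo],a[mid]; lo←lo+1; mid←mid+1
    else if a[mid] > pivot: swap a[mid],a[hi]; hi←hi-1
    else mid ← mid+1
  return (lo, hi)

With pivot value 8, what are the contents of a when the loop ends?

2 3 5 6 7 8 9 12 11 14

lo=0 mid=0 hi=9
14>8: swap(0,9), hi=8 ⇒ 2 11 12 9 8 7 6 5 3 14
2<8: swap(0,0), lo=1 mid=1 ⇒ 2 11 12 9 8 7 6 5 3 14
11>8: swap(1,8), hi=7 ⇒ 2 3 12 9 8 7 6 5 11 14
3<8: swap(1,1), lo=2 mid=2 ⇒ 2 3 12 9 8 7 6 5 11 14
12>8: swap(2,7), hi=6 ⇒ 2 3 5 9 8 7 6 12 11 14
5<8: swap(2,2), lo=3 mid=3 ⇒ 2 3 5 9 8 7 6 12 11 14
9>8: swap(3,6), hi=5 ⇒ 2 3 5 6 8 7 9 12 11 14
6<8: swap(3,3), lo=4 mid=4 ⇒ 2 3 5 6 8 7 9 12 11 14
8=8: mid=5
7<8: swap(4,5), lo=5 mid=6 ⇒ 2 3 5 6 7 8 9 12 11 14
done. lo=5 hi=5; a=2 3 5 6 7 8 9 12 11 14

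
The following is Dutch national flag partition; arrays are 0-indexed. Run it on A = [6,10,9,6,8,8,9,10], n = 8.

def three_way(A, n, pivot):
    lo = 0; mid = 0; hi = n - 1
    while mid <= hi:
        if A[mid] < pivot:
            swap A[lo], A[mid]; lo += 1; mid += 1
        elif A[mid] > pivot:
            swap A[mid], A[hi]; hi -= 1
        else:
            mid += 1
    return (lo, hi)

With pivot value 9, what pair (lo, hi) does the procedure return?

lo=0 mid=0 hi=7
6<9: swap(0,0), lo=1 mid=1 ⇒ [6,10,9,6,8,8,9,10]
10>9: swap(1,7), hi=6 ⇒ [6,10,9,6,8,8,9,10]
10>9: swap(1,6), hi=5 ⇒ [6,9,9,6,8,8,10,10]
9=9: mid=2
9=9: mid=3
6<9: swap(1,3), lo=2 mid=4 ⇒ [6,6,9,9,8,8,10,10]
8<9: swap(2,4), lo=3 mid=5 ⇒ [6,6,8,9,9,8,10,10]
8<9: swap(3,5), lo=4 mid=6 ⇒ [6,6,8,8,9,9,10,10]
done. lo=4 hi=5; A=[6,6,8,8,9,9,10,10]

(4, 5)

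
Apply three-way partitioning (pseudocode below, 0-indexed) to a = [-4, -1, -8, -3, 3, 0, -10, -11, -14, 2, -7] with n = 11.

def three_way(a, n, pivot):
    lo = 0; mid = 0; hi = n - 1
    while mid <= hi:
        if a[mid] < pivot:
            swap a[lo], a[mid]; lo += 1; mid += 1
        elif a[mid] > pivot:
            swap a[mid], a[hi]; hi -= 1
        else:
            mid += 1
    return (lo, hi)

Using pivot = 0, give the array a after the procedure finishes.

[-4, -1, -8, -3, -7, -10, -11, -14, 0, 2, 3]

lo=0 mid=0 hi=10
-4<0: swap(0,0), lo=1 mid=1 ⇒ [-4, -1, -8, -3, 3, 0, -10, -11, -14, 2, -7]
-1<0: swap(1,1), lo=2 mid=2 ⇒ [-4, -1, -8, -3, 3, 0, -10, -11, -14, 2, -7]
-8<0: swap(2,2), lo=3 mid=3 ⇒ [-4, -1, -8, -3, 3, 0, -10, -11, -14, 2, -7]
-3<0: swap(3,3), lo=4 mid=4 ⇒ [-4, -1, -8, -3, 3, 0, -10, -11, -14, 2, -7]
3>0: swap(4,10), hi=9 ⇒ [-4, -1, -8, -3, -7, 0, -10, -11, -14, 2, 3]
-7<0: swap(4,4), lo=5 mid=5 ⇒ [-4, -1, -8, -3, -7, 0, -10, -11, -14, 2, 3]
0=0: mid=6
-10<0: swap(5,6), lo=6 mid=7 ⇒ [-4, -1, -8, -3, -7, -10, 0, -11, -14, 2, 3]
-11<0: swap(6,7), lo=7 mid=8 ⇒ [-4, -1, -8, -3, -7, -10, -11, 0, -14, 2, 3]
-14<0: swap(7,8), lo=8 mid=9 ⇒ [-4, -1, -8, -3, -7, -10, -11, -14, 0, 2, 3]
2>0: swap(9,9), hi=8 ⇒ [-4, -1, -8, -3, -7, -10, -11, -14, 0, 2, 3]
done. lo=8 hi=8; a=[-4, -1, -8, -3, -7, -10, -11, -14, 0, 2, 3]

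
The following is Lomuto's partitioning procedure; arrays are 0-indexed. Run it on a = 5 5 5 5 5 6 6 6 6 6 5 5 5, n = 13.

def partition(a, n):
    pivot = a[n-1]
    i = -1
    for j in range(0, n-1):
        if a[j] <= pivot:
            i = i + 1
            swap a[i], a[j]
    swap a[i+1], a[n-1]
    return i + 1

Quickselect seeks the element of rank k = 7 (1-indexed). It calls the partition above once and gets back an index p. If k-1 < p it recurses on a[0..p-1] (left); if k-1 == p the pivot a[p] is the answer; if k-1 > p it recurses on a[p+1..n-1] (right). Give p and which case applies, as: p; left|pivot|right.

pivot = a[12] = 5; i = -1
j=0: a[0]=5 ≤ 5 → i=0, swap a[0],a[0] (no change) → 5 5 5 5 5 6 6 6 6 6 5 5 5
j=1: a[1]=5 ≤ 5 → i=1, swap a[1],a[1] (no change) → 5 5 5 5 5 6 6 6 6 6 5 5 5
j=2: a[2]=5 ≤ 5 → i=2, swap a[2],a[2] (no change) → 5 5 5 5 5 6 6 6 6 6 5 5 5
j=3: a[3]=5 ≤ 5 → i=3, swap a[3],a[3] (no change) → 5 5 5 5 5 6 6 6 6 6 5 5 5
j=4: a[4]=5 ≤ 5 → i=4, swap a[4],a[4] (no change) → 5 5 5 5 5 6 6 6 6 6 5 5 5
j=5: a[5]=6 > 5 → no swap
j=6: a[6]=6 > 5 → no swap
j=7: a[7]=6 > 5 → no swap
j=8: a[8]=6 > 5 → no swap
j=9: a[9]=6 > 5 → no swap
j=10: a[10]=5 ≤ 5 → i=5, swap a[5],a[10] → 5 5 5 5 5 5 6 6 6 6 6 5 5
j=11: a[11]=5 ≤ 5 → i=6, swap a[6],a[11] → 5 5 5 5 5 5 5 6 6 6 6 6 5
final swap a[7],a[12] → 5 5 5 5 5 5 5 5 6 6 6 6 6; return 7
p = 7; k-1 = 6 < 7 ⇒ left

7; left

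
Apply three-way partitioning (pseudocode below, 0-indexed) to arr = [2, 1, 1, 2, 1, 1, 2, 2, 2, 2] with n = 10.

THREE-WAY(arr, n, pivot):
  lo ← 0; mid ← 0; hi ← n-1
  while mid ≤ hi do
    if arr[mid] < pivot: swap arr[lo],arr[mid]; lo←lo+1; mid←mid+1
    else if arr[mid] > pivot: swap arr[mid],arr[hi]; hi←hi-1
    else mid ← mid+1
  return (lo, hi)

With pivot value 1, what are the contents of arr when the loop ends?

lo=0 mid=0 hi=9
2>1: swap(0,9), hi=8 ⇒ [2, 1, 1, 2, 1, 1, 2, 2, 2, 2]
2>1: swap(0,8), hi=7 ⇒ [2, 1, 1, 2, 1, 1, 2, 2, 2, 2]
2>1: swap(0,7), hi=6 ⇒ [2, 1, 1, 2, 1, 1, 2, 2, 2, 2]
2>1: swap(0,6), hi=5 ⇒ [2, 1, 1, 2, 1, 1, 2, 2, 2, 2]
2>1: swap(0,5), hi=4 ⇒ [1, 1, 1, 2, 1, 2, 2, 2, 2, 2]
1=1: mid=1
1=1: mid=2
1=1: mid=3
2>1: swap(3,4), hi=3 ⇒ [1, 1, 1, 1, 2, 2, 2, 2, 2, 2]
1=1: mid=4
done. lo=0 hi=3; arr=[1, 1, 1, 1, 2, 2, 2, 2, 2, 2]

[1, 1, 1, 1, 2, 2, 2, 2, 2, 2]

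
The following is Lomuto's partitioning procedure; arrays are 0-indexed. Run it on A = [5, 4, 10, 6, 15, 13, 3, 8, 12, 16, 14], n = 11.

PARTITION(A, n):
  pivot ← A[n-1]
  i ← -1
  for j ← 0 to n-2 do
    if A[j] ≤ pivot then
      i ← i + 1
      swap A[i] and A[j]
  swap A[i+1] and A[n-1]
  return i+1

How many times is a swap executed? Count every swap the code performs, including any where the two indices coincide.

pivot=14, i=-1
j=0: 5≤14, i=0, swap(0,0) ⇒ [5, 4, 10, 6, 15, 13, 3, 8, 12, 16, 14]
j=1: 4≤14, i=1, swap(1,1) ⇒ [5, 4, 10, 6, 15, 13, 3, 8, 12, 16, 14]
j=2: 10≤14, i=2, swap(2,2) ⇒ [5, 4, 10, 6, 15, 13, 3, 8, 12, 16, 14]
j=3: 6≤14, i=3, swap(3,3) ⇒ [5, 4, 10, 6, 15, 13, 3, 8, 12, 16, 14]
j=4: 15>14, skip
j=5: 13≤14, i=4, swap(4,5) ⇒ [5, 4, 10, 6, 13, 15, 3, 8, 12, 16, 14]
j=6: 3≤14, i=5, swap(5,6) ⇒ [5, 4, 10, 6, 13, 3, 15, 8, 12, 16, 14]
j=7: 8≤14, i=6, swap(6,7) ⇒ [5, 4, 10, 6, 13, 3, 8, 15, 12, 16, 14]
j=8: 12≤14, i=7, swap(7,8) ⇒ [5, 4, 10, 6, 13, 3, 8, 12, 15, 16, 14]
j=9: 16>14, skip
swap(8,10) ⇒ [5, 4, 10, 6, 13, 3, 8, 12, 14, 16, 15]; return 8

9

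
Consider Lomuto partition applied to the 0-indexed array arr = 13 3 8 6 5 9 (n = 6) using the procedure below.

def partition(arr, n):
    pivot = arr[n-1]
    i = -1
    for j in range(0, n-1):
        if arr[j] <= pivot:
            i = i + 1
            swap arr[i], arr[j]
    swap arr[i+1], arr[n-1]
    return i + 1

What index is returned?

pivot=9, i=-1
j=0: 13>9, skip
j=1: 3≤9, i=0, swap(0,1) ⇒ 3 13 8 6 5 9
j=2: 8≤9, i=1, swap(1,2) ⇒ 3 8 13 6 5 9
j=3: 6≤9, i=2, swap(2,3) ⇒ 3 8 6 13 5 9
j=4: 5≤9, i=3, swap(3,4) ⇒ 3 8 6 5 13 9
swap(4,5) ⇒ 3 8 6 5 9 13; return 4

4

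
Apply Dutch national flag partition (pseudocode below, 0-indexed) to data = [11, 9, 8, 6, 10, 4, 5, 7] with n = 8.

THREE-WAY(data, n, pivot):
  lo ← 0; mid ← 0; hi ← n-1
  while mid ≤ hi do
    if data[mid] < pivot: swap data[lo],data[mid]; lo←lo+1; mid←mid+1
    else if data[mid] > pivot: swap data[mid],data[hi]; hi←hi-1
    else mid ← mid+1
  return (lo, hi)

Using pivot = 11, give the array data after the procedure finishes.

lo=0 mid=0 hi=7
11=11: mid=1
9<11: swap(0,1), lo=1 mid=2 ⇒ [9, 11, 8, 6, 10, 4, 5, 7]
8<11: swap(1,2), lo=2 mid=3 ⇒ [9, 8, 11, 6, 10, 4, 5, 7]
6<11: swap(2,3), lo=3 mid=4 ⇒ [9, 8, 6, 11, 10, 4, 5, 7]
10<11: swap(3,4), lo=4 mid=5 ⇒ [9, 8, 6, 10, 11, 4, 5, 7]
4<11: swap(4,5), lo=5 mid=6 ⇒ [9, 8, 6, 10, 4, 11, 5, 7]
5<11: swap(5,6), lo=6 mid=7 ⇒ [9, 8, 6, 10, 4, 5, 11, 7]
7<11: swap(6,7), lo=7 mid=8 ⇒ [9, 8, 6, 10, 4, 5, 7, 11]
done. lo=7 hi=7; data=[9, 8, 6, 10, 4, 5, 7, 11]

[9, 8, 6, 10, 4, 5, 7, 11]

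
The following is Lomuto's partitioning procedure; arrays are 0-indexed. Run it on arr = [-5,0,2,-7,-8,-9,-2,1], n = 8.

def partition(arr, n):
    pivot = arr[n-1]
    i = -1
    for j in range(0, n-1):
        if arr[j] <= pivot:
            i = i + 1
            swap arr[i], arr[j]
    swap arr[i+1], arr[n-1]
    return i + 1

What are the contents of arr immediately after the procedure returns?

[-5,0,-7,-8,-9,-2,1,2]

pivot = arr[7] = 1; i = -1
j=0: arr[0]=-5 ≤ 1 → i=0, swap arr[0],arr[0] (no change) → [-5,0,2,-7,-8,-9,-2,1]
j=1: arr[1]=0 ≤ 1 → i=1, swap arr[1],arr[1] (no change) → [-5,0,2,-7,-8,-9,-2,1]
j=2: arr[2]=2 > 1 → no swap
j=3: arr[3]=-7 ≤ 1 → i=2, swap arr[2],arr[3] → [-5,0,-7,2,-8,-9,-2,1]
j=4: arr[4]=-8 ≤ 1 → i=3, swap arr[3],arr[4] → [-5,0,-7,-8,2,-9,-2,1]
j=5: arr[5]=-9 ≤ 1 → i=4, swap arr[4],arr[5] → [-5,0,-7,-8,-9,2,-2,1]
j=6: arr[6]=-2 ≤ 1 → i=5, swap arr[5],arr[6] → [-5,0,-7,-8,-9,-2,2,1]
final swap arr[6],arr[7] → [-5,0,-7,-8,-9,-2,1,2]; return 6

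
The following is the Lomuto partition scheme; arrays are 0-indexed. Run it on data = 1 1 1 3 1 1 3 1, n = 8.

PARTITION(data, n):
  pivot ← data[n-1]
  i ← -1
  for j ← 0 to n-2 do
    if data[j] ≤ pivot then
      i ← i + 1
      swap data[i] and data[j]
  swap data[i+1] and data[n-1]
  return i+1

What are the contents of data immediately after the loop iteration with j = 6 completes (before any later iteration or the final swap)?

1 1 1 1 1 3 3 1

pivot = data[7] = 1; i = -1
j=0: data[0]=1 ≤ 1 → i=0, swap data[0],data[0] (no change) → 1 1 1 3 1 1 3 1
j=1: data[1]=1 ≤ 1 → i=1, swap data[1],data[1] (no change) → 1 1 1 3 1 1 3 1
j=2: data[2]=1 ≤ 1 → i=2, swap data[2],data[2] (no change) → 1 1 1 3 1 1 3 1
j=3: data[3]=3 > 1 → no swap
j=4: data[4]=1 ≤ 1 → i=3, swap data[3],data[4] → 1 1 1 1 3 1 3 1
j=5: data[5]=1 ≤ 1 → i=4, swap data[4],data[5] → 1 1 1 1 1 3 3 1
j=6: data[6]=3 > 1 → no swap
(after j=6) data = 1 1 1 1 1 3 3 1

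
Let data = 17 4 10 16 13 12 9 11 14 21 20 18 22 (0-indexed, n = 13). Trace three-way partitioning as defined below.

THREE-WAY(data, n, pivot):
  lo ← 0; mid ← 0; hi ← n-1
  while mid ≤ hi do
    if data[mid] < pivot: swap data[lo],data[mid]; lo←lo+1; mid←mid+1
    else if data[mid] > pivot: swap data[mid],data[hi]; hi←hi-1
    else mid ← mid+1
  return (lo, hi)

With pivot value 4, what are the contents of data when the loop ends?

pivot = 4; lo=0, mid=0, hi=12
data[mid]=17>4: swap data[0],data[12]; hi=11 → 22 4 10 16 13 12 9 11 14 21 20 18 17
data[mid]=22>4: swap data[0],data[11]; hi=10 → 18 4 10 16 13 12 9 11 14 21 20 22 17
data[mid]=18>4: swap data[0],data[10]; hi=9 → 20 4 10 16 13 12 9 11 14 21 18 22 17
data[mid]=20>4: swap data[0],data[9]; hi=8 → 21 4 10 16 13 12 9 11 14 20 18 22 17
data[mid]=21>4: swap data[0],data[8]; hi=7 → 14 4 10 16 13 12 9 11 21 20 18 22 17
data[mid]=14>4: swap data[0],data[7]; hi=6 → 11 4 10 16 13 12 9 14 21 20 18 22 17
data[mid]=11>4: swap data[0],data[6]; hi=5 → 9 4 10 16 13 12 11 14 21 20 18 22 17
data[mid]=9>4: swap data[0],data[5]; hi=4 → 12 4 10 16 13 9 11 14 21 20 18 22 17
data[mid]=12>4: swap data[0],data[4]; hi=3 → 13 4 10 16 12 9 11 14 21 20 18 22 17
data[mid]=13>4: swap data[0],data[3]; hi=2 → 16 4 10 13 12 9 11 14 21 20 18 22 17
data[mid]=16>4: swap data[0],data[2]; hi=1 → 10 4 16 13 12 9 11 14 21 20 18 22 17
data[mid]=10>4: swap data[0],data[1]; hi=0 → 4 10 16 13 12 9 11 14 21 20 18 22 17
data[mid]=4=4: mid=1
end: lo=0, hi=0; data = 4 10 16 13 12 9 11 14 21 20 18 22 17

4 10 16 13 12 9 11 14 21 20 18 22 17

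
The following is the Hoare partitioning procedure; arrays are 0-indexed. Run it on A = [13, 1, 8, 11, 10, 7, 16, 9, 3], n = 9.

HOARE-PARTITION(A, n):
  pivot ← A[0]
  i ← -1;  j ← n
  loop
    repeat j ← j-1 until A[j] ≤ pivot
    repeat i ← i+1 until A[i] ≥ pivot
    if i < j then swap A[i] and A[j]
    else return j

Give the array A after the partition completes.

[3, 1, 8, 11, 10, 7, 9, 16, 13]

pivot = A[0] = 13; i = -1, j = 9
j→8 (A[8]=3≤13), i→0 (A[0]=13≥13); i<j, swap → [3, 1, 8, 11, 10, 7, 16, 9, 13]
j→7 (A[7]=9≤13), i→6 (A[6]=16≥13); i<j, swap → [3, 1, 8, 11, 10, 7, 9, 16, 13]
j→6, i→7; i≥j, return j=6. A = [3, 1, 8, 11, 10, 7, 9, 16, 13]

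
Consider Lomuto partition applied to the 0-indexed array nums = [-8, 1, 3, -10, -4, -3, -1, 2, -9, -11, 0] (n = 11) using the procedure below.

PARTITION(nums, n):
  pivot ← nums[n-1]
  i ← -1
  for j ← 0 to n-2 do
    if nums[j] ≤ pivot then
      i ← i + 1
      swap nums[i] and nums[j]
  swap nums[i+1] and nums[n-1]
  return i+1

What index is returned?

pivot=0, i=-1
j=0: -8≤0, i=0, swap(0,0) ⇒ [-8, 1, 3, -10, -4, -3, -1, 2, -9, -11, 0]
j=1: 1>0, skip
j=2: 3>0, skip
j=3: -10≤0, i=1, swap(1,3) ⇒ [-8, -10, 3, 1, -4, -3, -1, 2, -9, -11, 0]
j=4: -4≤0, i=2, swap(2,4) ⇒ [-8, -10, -4, 1, 3, -3, -1, 2, -9, -11, 0]
j=5: -3≤0, i=3, swap(3,5) ⇒ [-8, -10, -4, -3, 3, 1, -1, 2, -9, -11, 0]
j=6: -1≤0, i=4, swap(4,6) ⇒ [-8, -10, -4, -3, -1, 1, 3, 2, -9, -11, 0]
j=7: 2>0, skip
j=8: -9≤0, i=5, swap(5,8) ⇒ [-8, -10, -4, -3, -1, -9, 3, 2, 1, -11, 0]
j=9: -11≤0, i=6, swap(6,9) ⇒ [-8, -10, -4, -3, -1, -9, -11, 2, 1, 3, 0]
swap(7,10) ⇒ [-8, -10, -4, -3, -1, -9, -11, 0, 1, 3, 2]; return 7

7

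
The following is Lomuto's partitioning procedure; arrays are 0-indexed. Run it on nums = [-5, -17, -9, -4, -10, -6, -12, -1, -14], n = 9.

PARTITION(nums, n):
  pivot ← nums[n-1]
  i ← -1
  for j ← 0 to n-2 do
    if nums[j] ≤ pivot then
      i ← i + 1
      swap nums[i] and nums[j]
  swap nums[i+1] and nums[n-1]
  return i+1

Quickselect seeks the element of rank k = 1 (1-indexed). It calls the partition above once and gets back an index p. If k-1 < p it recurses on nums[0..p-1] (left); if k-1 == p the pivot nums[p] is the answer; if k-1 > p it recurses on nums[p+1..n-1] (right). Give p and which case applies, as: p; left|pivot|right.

pivot = nums[8] = -14; i = -1
j=0: nums[0]=-5 > -14 → no swap
j=1: nums[1]=-17 ≤ -14 → i=0, swap nums[0],nums[1] → [-17, -5, -9, -4, -10, -6, -12, -1, -14]
j=2: nums[2]=-9 > -14 → no swap
j=3: nums[3]=-4 > -14 → no swap
j=4: nums[4]=-10 > -14 → no swap
j=5: nums[5]=-6 > -14 → no swap
j=6: nums[6]=-12 > -14 → no swap
j=7: nums[7]=-1 > -14 → no swap
final swap nums[1],nums[8] → [-17, -14, -9, -4, -10, -6, -12, -1, -5]; return 1
p = 1; k-1 = 0 < 1 ⇒ left

1; left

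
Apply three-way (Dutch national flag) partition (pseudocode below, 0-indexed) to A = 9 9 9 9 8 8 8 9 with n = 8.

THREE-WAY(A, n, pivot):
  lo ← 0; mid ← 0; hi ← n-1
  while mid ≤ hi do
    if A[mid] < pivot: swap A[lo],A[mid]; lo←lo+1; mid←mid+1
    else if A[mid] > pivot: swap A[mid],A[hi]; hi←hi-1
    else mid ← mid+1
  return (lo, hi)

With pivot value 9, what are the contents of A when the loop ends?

pivot = 9; lo=0, mid=0, hi=7
A[mid]=9=9: mid=1
A[mid]=9=9: mid=2
A[mid]=9=9: mid=3
A[mid]=9=9: mid=4
A[mid]=8<9: swap A[0],A[4]; lo=1,mid=5 → 8 9 9 9 9 8 8 9
A[mid]=8<9: swap A[1],A[5]; lo=2,mid=6 → 8 8 9 9 9 9 8 9
A[mid]=8<9: swap A[2],A[6]; lo=3,mid=7 → 8 8 8 9 9 9 9 9
A[mid]=9=9: mid=8
end: lo=3, hi=7; A = 8 8 8 9 9 9 9 9

8 8 8 9 9 9 9 9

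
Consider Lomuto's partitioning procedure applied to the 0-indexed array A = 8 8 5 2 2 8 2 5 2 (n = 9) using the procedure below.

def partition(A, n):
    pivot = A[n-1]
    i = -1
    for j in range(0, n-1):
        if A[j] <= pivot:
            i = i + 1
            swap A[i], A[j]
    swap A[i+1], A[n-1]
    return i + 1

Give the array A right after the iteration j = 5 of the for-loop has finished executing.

2 2 5 8 8 8 2 5 2

pivot=2, i=-1
j=0: 8>2, skip
j=1: 8>2, skip
j=2: 5>2, skip
j=3: 2≤2, i=0, swap(0,3) ⇒ 2 8 5 8 2 8 2 5 2
j=4: 2≤2, i=1, swap(1,4) ⇒ 2 2 5 8 8 8 2 5 2
j=5: 8>2, skip
(after j=5) A = 2 2 5 8 8 8 2 5 2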